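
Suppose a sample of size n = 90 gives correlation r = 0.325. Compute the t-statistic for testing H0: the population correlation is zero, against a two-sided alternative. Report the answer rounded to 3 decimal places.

3.224

1 − r² = 1 − 0.105625 = 0.894375;  √(1−r²) = 0.945714
√(n−2) = √88 = 9.380832
t = r·√(n−2)/√(1−r²) = 0.325 · 9.380832 / 0.945714 = 3.224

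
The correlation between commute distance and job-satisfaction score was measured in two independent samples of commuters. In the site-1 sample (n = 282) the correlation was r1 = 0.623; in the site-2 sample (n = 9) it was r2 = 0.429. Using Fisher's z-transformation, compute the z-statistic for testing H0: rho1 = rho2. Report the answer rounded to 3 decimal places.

0.657

z1 = atanh(0.623) = 0.729893,  z2 = atanh(0.429) = 0.458670
SE = √(1/(n1−3) + 1/(n2−3)) = √(1/279 + 1/6) = √(0.0035842 + 0.1666667) = √0.1702509 = 0.412615
z = (z1 − z2)/SE = (0.729893 − 0.458670) / 0.412615 = 0.271223 / 0.412615 = 0.657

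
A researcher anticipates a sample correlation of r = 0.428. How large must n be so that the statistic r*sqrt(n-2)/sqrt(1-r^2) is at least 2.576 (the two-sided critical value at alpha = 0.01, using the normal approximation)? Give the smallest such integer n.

32

r√(n−2)/√(1−r²) ≥ 2.576  ⇔  n−2 ≥ (2.576)²·(1−r²)/r²
(1−r²)/r² = (1−0.183184)/0.183184 = 4.4590
n ≥ 2 + 6.635776·4.4590 = 2 + 29.5889 = 31.5889
⌈31.5889⌉ = 32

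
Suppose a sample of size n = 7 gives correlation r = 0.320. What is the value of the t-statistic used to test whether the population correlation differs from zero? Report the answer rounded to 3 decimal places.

t = r·√(n−2) / √(1−r²) with r = 0.320, n = 7
  = 0.320·√5 / √(1 − 0.102400)
  = 0.320·2.236068 / 0.947418
  = 0.715542 / 0.947418 = 0.755

0.755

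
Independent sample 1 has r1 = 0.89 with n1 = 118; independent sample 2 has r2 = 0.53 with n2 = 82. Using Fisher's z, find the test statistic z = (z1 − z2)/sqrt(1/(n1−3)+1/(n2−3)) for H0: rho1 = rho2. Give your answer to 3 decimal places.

5.692

z1 = atanh(0.89) = 1.421926,  z2 = atanh(0.53) = 0.590145
SE = √(1/(n1−3) + 1/(n2−3)) = √(1/115 + 1/79) = √(0.0086957 + 0.0126582) = √0.0213539 = 0.146130
z = (z1 − z2)/SE = (1.421926 − 0.590145) / 0.146130 = 0.831781 / 0.146130 = 5.692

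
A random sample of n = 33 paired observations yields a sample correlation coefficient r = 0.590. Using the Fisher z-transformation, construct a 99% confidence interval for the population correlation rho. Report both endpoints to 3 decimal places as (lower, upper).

(0.204, 0.817)

Fisher z: z_r = atanh(r) = ½·ln((1+0.590)/(1−0.590)) = 0.677666
SE(z) = 1/√(n−3) = 1/√30 = 0.182574
99% ⇒ z* = 2.576; margin = 2.576·0.182574 = 0.470311
CI on z-scale: (0.207355, 1.147977)
Back-transform: tanh(0.207355) = 0.204433, tanh(1.147977) = 0.817083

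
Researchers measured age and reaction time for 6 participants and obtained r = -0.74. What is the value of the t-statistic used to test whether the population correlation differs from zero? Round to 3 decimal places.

-2.200

t = r·√(n−2) / √(1−r²) with r = -0.74, n = 6
  = -0.74·√4 / √(1 − 0.5476)
  = -0.74·2.000000 / 0.672607
  = -1.480000 / 0.672607 = -2.200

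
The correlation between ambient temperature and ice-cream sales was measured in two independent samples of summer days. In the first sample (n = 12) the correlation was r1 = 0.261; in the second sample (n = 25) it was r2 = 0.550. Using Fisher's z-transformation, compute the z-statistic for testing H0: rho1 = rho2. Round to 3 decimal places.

-0.888

Fisher z-transforms: z1 = atanh(0.261) = 0.267181, z2 = atanh(0.550) = 0.618381; difference d = -0.351200
Var(d) = 1/9 + 1/22 = 0.1111111 + 0.0454545 = 0.1565656
z = d/√Var(d) = -0.351200 / √0.1565656 = -0.351200 / 0.395684 = -0.888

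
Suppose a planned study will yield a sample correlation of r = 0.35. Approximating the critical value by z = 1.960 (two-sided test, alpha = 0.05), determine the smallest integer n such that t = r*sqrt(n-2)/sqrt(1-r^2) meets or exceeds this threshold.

30

r√(n−2)/√(1−r²) ≥ 1.960  ⇔  n−2 ≥ (1.960)²·(1−r²)/r²
(1−r²)/r² = (1−0.1225)/0.1225 = 7.1633
n ≥ 2 + 3.8416·7.1633 = 2 + 27.5185 = 29.5185
⌈29.5185⌉ = 30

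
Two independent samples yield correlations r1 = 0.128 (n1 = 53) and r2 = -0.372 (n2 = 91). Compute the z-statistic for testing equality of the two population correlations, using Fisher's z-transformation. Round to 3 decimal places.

2.933

z1 = atanh(0.128) = 0.128706,  z2 = atanh(-0.372) = -0.390742
SE = √(1/(n1−3) + 1/(n2−3)) = √(1/50 + 1/88) = √(0.0200000 + 0.0113636) = √0.0313636 = 0.177098
z = (z1 − z2)/SE = (0.128706 − (-0.390742)) / 0.177098 = 0.519448 / 0.177098 = 2.933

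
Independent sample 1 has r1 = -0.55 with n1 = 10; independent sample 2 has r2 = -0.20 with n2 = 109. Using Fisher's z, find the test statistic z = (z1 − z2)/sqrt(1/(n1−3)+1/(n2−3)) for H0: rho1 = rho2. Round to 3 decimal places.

Fisher z-transforms: z1 = atanh(-0.55) = -0.618381, z2 = atanh(-0.20) = -0.202733; difference d = -0.415648
Var(d) = 1/7 + 1/106 = 0.1428571 + 0.0094340 = 0.1522911
z = d/√Var(d) = -0.415648 / √0.1522911 = -0.415648 / 0.390245 = -1.065

-1.065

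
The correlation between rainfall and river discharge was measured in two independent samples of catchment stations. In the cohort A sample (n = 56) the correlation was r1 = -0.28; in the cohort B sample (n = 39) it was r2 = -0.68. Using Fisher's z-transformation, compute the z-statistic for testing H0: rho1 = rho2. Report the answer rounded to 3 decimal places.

Fisher z-transforms: z1 = atanh(-0.28) = -0.287682, z2 = atanh(-0.68) = -0.829114; difference d = 0.541432
Var(d) = 1/53 + 1/36 = 0.0188679 + 0.0277778 = 0.0466457
z = d/√Var(d) = 0.541432 / √0.0466457 = 0.541432 / 0.215976 = 2.507

2.507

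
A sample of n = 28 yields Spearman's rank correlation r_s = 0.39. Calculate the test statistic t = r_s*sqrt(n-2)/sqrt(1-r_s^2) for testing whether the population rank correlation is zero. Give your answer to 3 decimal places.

2.160

t = r_s·√(n−2) / √(1−r_s²) with r_s = 0.39, n = 28
  = 0.39·√26 / √(1 − 0.1521)
  = 0.39·5.099020 / 0.920815
  = 1.988618 / 0.920815 = 2.160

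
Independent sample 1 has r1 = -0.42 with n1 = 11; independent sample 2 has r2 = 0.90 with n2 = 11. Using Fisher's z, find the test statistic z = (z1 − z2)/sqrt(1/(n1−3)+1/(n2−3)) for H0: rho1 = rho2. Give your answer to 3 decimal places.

-3.840

Fisher z-transforms: z1 = atanh(-0.42) = -0.447692, z2 = atanh(0.90) = 1.472219; difference d = -1.919911
Var(d) = 1/8 + 1/8 = 0.1250000 + 0.1250000 = 0.2500000
z = d/√Var(d) = -1.919911 / √0.2500000 = -1.919911 / 0.500000 = -3.840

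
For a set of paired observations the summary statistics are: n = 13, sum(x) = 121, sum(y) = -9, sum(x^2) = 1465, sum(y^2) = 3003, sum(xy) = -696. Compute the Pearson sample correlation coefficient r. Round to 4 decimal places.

-0.6076

Numerator: nΣxy − (Σx)(Σy) = 13·(-696) − (121)(-9) = -7959
Denominator: √[(nΣx²−(Σx)²)(nΣy²−(Σy)²)]
  nΣx²−(Σx)² = 13·1465 − 14641 = 4404;  nΣy²−(Σy)² = 13·3003 − 81 = 38958
  √(4404·38958) = √171571032 = 13098.5126
r = -7959 / 13098.5126 = -0.6076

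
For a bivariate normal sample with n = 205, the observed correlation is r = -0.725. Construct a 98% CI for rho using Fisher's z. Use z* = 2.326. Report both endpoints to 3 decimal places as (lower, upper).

(-0.794, -0.638)

z_r = atanh(-0.725) = -0.918106;  SE = 1/√(n−3) = 1/√202 = 0.070360
z-limits: -0.918106 ± 2.326·0.070360 = -0.918106 ± 0.163657 = [-1.081763, -0.754449]
ρ-limits: (tanh -1.081763, tanh -0.754449) = (-0.794, -0.638)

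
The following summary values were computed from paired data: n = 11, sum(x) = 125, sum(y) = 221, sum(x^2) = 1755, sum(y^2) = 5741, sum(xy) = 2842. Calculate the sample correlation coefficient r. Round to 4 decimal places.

Numerator: nΣxy − (Σx)(Σy) = 11·2842 − (125)(221) = 3637
Denominator: √[(nΣx²−(Σx)²)(nΣy²−(Σy)²)]
  nΣx²−(Σx)² = 11·1755 − 15625 = 3680;  nΣy²−(Σy)² = 11·5741 − 48841 = 14310
  √(3680·14310) = √52660800 = 7256.7761
r = 3637 / 7256.7761 = 0.5012

0.5012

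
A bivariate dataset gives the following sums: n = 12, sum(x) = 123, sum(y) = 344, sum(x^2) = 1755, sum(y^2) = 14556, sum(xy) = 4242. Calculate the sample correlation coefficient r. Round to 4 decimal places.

0.4700

S_xy = nΣxy − ΣxΣy = 12·4242 − 123·344 = 50904 − 42312 = 8592
S_xx = nΣx² − (Σx)² = 12·1755 − 123² = 21060 − 15129 = 5931
S_yy = nΣy² − (Σy)² = 12·14556 − 344² = 174672 − 118336 = 56336
r = S_xy / √(S_xx·S_yy) = 8592 / √(5931·56336) = 8592 / √334128816 = 8592 / 18279.1908 = 0.4700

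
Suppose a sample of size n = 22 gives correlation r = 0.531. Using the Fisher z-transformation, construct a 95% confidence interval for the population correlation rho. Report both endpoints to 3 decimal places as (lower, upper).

Fisher z: z_r = atanh(r) = ½·ln((1+0.531)/(1−0.531)) = 0.591537
SE(z) = 1/√(n−3) = 1/√19 = 0.229416
95% ⇒ z* = 1.960; margin = 1.960·0.229416 = 0.449655
CI on z-scale: (0.141882, 1.041192)
Back-transform: tanh(0.141882) = 0.140938, tanh(1.041192) = 0.778358

(0.141, 0.778)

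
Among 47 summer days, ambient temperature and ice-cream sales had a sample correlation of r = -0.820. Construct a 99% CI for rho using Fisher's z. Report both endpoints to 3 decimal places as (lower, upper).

z_r = atanh(-0.820) = -1.156817;  SE = 1/√(n−3) = 1/√44 = 0.150756
z-limits: -1.156817 ± 2.576·0.150756 = -1.156817 ± 0.388347 = [-1.545164, -0.768470]
ρ-limits: (tanh -1.545164, tanh -0.768470) = (-0.913, -0.646)

(-0.913, -0.646)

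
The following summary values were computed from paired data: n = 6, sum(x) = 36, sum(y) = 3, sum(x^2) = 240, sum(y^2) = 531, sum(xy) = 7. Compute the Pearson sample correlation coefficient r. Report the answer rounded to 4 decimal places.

S_xy = nΣxy − ΣxΣy = 6·7 − 36·3 = 42 − 108 = -66
S_xx = nΣx² − (Σx)² = 6·240 − 36² = 1440 − 1296 = 144
S_yy = nΣy² − (Σy)² = 6·531 − 3² = 3186 − 9 = 3177
r = S_xy / √(S_xx·S_yy) = -66 / √(144·3177) = -66 / √457488 = -66 / 676.3786 = -0.0976

-0.0976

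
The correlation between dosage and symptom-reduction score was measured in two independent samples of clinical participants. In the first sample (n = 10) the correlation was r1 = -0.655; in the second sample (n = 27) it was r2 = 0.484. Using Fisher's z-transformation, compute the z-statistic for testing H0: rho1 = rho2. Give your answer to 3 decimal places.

z1 = atanh(-0.655) = -0.784006,  z2 = atanh(0.484) = 0.528195
SE = √(1/(n1−3) + 1/(n2−3)) = √(1/7 + 1/24) = √(0.1428571 + 0.0416667) = √0.1845238 = 0.429562
z = (z1 − z2)/SE = (-0.784006 − 0.528195) / 0.429562 = -1.312201 / 0.429562 = -3.055

-3.055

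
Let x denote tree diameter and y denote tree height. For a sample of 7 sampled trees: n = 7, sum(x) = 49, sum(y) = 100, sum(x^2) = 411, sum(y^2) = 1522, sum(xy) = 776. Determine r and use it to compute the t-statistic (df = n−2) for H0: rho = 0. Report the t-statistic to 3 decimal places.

Numerator: nΣxy − (Σx)(Σy) = 7·776 − (49)(100) = 532
Denominator: √[(nΣx²−(Σx)²)(nΣy²−(Σy)²)]
  nΣx²−(Σx)² = 7·411 − 2401 = 476;  nΣy²−(Σy)² = 7·1522 − 10000 = 654
  √(476·654) = √311304 = 557.9462
r = 532 / 557.9462 = 0.9535
t = r·√(n−2)/√(1−r²) = 0.9535·√5 / √(1−0.909162) = 2.132091 / 0.301393 = 7.074

7.074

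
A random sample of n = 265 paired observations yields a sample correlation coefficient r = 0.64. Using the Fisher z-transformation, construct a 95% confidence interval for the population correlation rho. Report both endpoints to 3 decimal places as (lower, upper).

(0.563, 0.706)

z_r = atanh(0.64) = 0.758174;  SE = 1/√(n−3) = 1/√262 = 0.061780
z-limits: 0.758174 ± 1.960·0.061780 = 0.758174 ± 0.121089 = [0.637085, 0.879263]
ρ-limits: (tanh 0.637085, tanh 0.879263) = (0.563, 0.706)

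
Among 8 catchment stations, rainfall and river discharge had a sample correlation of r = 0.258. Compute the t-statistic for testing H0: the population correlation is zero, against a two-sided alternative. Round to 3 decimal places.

1 − r² = 1 − 0.066564 = 0.933436;  √(1−r²) = 0.966145
√(n−2) = √6 = 2.449490
t = r·√(n−2)/√(1−r²) = 0.258 · 2.449490 / 0.966145 = 0.654

0.654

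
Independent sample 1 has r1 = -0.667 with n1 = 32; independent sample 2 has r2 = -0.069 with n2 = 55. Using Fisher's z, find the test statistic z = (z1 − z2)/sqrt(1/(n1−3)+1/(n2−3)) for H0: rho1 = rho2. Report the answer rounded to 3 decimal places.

z1 = atanh(-0.667) = -0.805319,  z2 = atanh(-0.069) = -0.069110
SE = √(1/(n1−3) + 1/(n2−3)) = √(1/29 + 1/52) = √(0.0344828 + 0.0192308) = √0.0537136 = 0.231762
z = (z1 − z2)/SE = (-0.805319 − (-0.069110)) / 0.231762 = -0.736209 / 0.231762 = -3.177

-3.177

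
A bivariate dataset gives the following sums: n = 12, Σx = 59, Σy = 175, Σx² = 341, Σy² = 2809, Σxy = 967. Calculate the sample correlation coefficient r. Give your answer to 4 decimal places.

Numerator: nΣxy − (Σx)(Σy) = 12·967 − (59)(175) = 1279
Denominator: √[(nΣx²−(Σx)²)(nΣy²−(Σy)²)]
  nΣx²−(Σx)² = 12·341 − 3481 = 611;  nΣy²−(Σy)² = 12·2809 − 30625 = 3083
  √(611·3083) = √1883713 = 1372.4842
r = 1279 / 1372.4842 = 0.9319

0.9319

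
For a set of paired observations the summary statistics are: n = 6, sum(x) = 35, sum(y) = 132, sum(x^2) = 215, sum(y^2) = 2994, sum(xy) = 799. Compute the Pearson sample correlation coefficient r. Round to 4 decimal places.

0.9287

S_xy = nΣxy − ΣxΣy = 6·799 − 35·132 = 4794 − 4620 = 174
S_xx = nΣx² − (Σx)² = 6·215 − 35² = 1290 − 1225 = 65
S_yy = nΣy² − (Σy)² = 6·2994 − 132² = 17964 − 17424 = 540
r = S_xy / √(S_xx·S_yy) = 174 / √(65·540) = 174 / √35100 = 174 / 187.3499 = 0.9287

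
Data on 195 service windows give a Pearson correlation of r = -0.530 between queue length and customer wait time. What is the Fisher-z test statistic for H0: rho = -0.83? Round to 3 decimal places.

8.286

z_r = atanh(-0.530) = -0.590145,  z_0 = atanh(-0.83) = -1.188136
SE = 1/√(n−3) = 1/√192 = 0.072169
z = (z_r − z_0)/SE = (-0.590145 − (-1.188136)) / 0.072169 = 0.597991 / 0.072169 = 8.286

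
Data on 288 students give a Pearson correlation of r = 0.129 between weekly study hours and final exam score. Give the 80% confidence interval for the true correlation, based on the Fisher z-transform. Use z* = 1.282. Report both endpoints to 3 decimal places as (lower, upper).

(0.054, 0.203)

Fisher z: z_r = atanh(r) = ½·ln((1+0.129)/(1−0.129)) = 0.129723
SE(z) = 1/√(n−3) = 1/√285 = 0.059235
80% ⇒ z* = 1.282; margin = 1.282·0.059235 = 0.075939
CI on z-scale: (0.053784, 0.205662)
Back-transform: tanh(0.053784) = 0.053732, tanh(0.205662) = 0.202811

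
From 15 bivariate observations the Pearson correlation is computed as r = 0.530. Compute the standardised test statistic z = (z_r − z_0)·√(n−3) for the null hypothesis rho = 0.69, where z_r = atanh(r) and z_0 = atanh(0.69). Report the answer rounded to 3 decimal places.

-0.893

Fisher z: atanh(0.530) = 0.590145, atanh(0.69) = 0.847956
z = (z_r − z_0)·√(n−3) = (0.590145 − 0.847956)·√12 = -0.257811 · 3.464102 = -0.893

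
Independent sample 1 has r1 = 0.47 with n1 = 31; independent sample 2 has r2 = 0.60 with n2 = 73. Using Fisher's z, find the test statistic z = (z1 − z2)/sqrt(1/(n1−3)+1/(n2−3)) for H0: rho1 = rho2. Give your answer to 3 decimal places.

Fisher z-transforms: z1 = atanh(0.47) = 0.510070, z2 = atanh(0.60) = 0.693147; difference d = -0.183077
Var(d) = 1/28 + 1/70 = 0.0357143 + 0.0142857 = 0.0500000
z = d/√Var(d) = -0.183077 / √0.0500000 = -0.183077 / 0.223607 = -0.819

-0.819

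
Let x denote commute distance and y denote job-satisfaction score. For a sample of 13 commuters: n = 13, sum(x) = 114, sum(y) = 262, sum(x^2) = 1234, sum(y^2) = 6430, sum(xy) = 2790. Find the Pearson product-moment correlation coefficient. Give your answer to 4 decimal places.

S_xy = nΣxy − ΣxΣy = 13·2790 − 114·262 = 36270 − 29868 = 6402
S_xx = nΣx² − (Σx)² = 13·1234 − 114² = 16042 − 12996 = 3046
S_yy = nΣy² − (Σy)² = 13·6430 − 262² = 83590 − 68644 = 14946
r = S_xy / √(S_xx·S_yy) = 6402 / √(3046·14946) = 6402 / √45525516 = 6402 / 6747.2599 = 0.9488

0.9488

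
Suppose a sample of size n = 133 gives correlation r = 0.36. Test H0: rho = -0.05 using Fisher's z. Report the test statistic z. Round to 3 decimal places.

4.868

Fisher z: atanh(0.36) = 0.376886, atanh(-0.05) = -0.050042
z = (z_r − z_0)·√(n−3) = (0.376886 − (-0.050042))·√130 = 0.426928 · 11.401754 = 4.868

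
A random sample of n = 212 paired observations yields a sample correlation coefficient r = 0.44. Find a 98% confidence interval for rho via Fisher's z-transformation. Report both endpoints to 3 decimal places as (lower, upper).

(0.302, 0.560)

Fisher z: z_r = atanh(r) = ½·ln((1+0.44)/(1−0.44)) = 0.472231
SE(z) = 1/√(n−3) = 1/√209 = 0.069171
98% ⇒ z* = 2.326; margin = 2.326·0.069171 = 0.160892
CI on z-scale: (0.311339, 0.633123)
Back-transform: tanh(0.311339) = 0.301655, tanh(0.633123) = 0.560199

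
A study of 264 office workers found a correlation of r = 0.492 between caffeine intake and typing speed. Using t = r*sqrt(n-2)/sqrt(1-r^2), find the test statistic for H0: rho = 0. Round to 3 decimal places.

1 − r² = 1 − 0.242064 = 0.757936;  √(1−r²) = 0.870595
√(n−2) = √262 = 16.186414
t = r·√(n−2)/√(1−r²) = 0.492 · 16.186414 / 0.870595 = 9.147

9.147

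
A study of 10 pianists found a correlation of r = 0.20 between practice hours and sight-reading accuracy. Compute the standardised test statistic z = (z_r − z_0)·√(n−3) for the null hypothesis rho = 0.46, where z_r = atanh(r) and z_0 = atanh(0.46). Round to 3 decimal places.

z_r = atanh(0.20) = 0.202733,  z_0 = atanh(0.46) = 0.497311
SE = 1/√(n−3) = 1/√7 = 0.377964
z = (z_r − z_0)/SE = (0.202733 − 0.497311) / 0.377964 = -0.294578 / 0.377964 = -0.779

-0.779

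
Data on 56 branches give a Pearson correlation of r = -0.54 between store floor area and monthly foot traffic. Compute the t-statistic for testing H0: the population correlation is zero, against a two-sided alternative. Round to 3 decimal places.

1 − r² = 1 − 0.2916 = 0.7084;  √(1−r²) = 0.841665
√(n−2) = √54 = 7.348469
t = r·√(n−2)/√(1−r²) = -0.54 · 7.348469 / 0.841665 = -4.715

-4.715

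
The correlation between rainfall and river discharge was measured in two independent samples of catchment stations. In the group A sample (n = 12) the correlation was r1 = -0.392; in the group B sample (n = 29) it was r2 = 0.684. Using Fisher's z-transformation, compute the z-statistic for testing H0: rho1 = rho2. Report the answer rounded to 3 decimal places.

z1 = atanh(-0.392) = -0.414161,  z2 = atanh(0.684) = 0.836592
SE = √(1/(n1−3) + 1/(n2−3)) = √(1/9 + 1/26) = √(0.1111111 + 0.0384615) = √0.1495726 = 0.386746
z = (z1 − z2)/SE = (-0.414161 − 0.836592) / 0.386746 = -1.250753 / 0.386746 = -3.234

-3.234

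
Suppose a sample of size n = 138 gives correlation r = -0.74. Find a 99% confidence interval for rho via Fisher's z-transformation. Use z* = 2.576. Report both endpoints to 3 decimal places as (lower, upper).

(-0.825, -0.622)

Fisher z: z_r = atanh(r) = ½·ln((1+(-0.74))/(1−(-0.74))) = -0.950479
SE(z) = 1/√(n−3) = 1/√135 = 0.086066
99% ⇒ z* = 2.576; margin = 2.576·0.086066 = 0.221706
CI on z-scale: (-1.172185, -0.728773)
Back-transform: tanh(-1.172185) = -0.824971, tanh(-0.728773) = -0.622314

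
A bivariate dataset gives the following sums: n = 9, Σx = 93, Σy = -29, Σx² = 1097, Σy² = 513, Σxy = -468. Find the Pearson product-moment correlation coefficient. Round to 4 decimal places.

-0.7047

S_xy = nΣxy − ΣxΣy = 9·(-468) − 93·(-29) = -4212 − (-2697) = -1515
S_xx = nΣx² − (Σx)² = 9·1097 − 93² = 9873 − 8649 = 1224
S_yy = nΣy² − (Σy)² = 9·513 − (-29)² = 4617 − 841 = 3776
r = S_xy / √(S_xx·S_yy) = -1515 / √(1224·3776) = -1515 / √4621824 = -1515 / 2149.8428 = -0.7047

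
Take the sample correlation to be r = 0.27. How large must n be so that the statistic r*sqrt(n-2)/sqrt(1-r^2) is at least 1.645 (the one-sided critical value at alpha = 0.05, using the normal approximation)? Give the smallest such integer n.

Need r·√(n−2)/√(1−r²) ≥ 1.645
√(n−2) ≥ 1.645·√(1−0.0729) / 0.27 = 1.645·0.962860 / 0.27 = 5.8663
n−2 ≥ 34.4135  ⇒  n ≥ 36.4135
Smallest integer n = 37

37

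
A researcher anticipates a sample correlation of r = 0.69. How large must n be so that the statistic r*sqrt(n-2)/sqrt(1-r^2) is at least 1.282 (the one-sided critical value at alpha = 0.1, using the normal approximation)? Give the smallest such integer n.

r√(n−2)/√(1−r²) ≥ 1.282  ⇔  n−2 ≥ (1.282)²·(1−r²)/r²
(1−r²)/r² = (1−0.4761)/0.4761 = 1.1004
n ≥ 2 + 1.643524·1.1004 = 2 + 1.8085 = 3.8085
⌈3.8085⌉ = 4

4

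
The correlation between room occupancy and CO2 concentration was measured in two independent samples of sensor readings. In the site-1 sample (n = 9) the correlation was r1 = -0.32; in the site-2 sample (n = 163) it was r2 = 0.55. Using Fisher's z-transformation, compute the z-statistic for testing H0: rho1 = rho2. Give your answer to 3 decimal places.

-2.285

z1 = atanh(-0.32) = -0.331647,  z2 = atanh(0.55) = 0.618381
SE = √(1/(n1−3) + 1/(n2−3)) = √(1/6 + 1/160) = √(0.1666667 + 0.0062500) = √0.1729167 = 0.415833
z = (z1 − z2)/SE = (-0.331647 − 0.618381) / 0.415833 = -0.950028 / 0.415833 = -2.285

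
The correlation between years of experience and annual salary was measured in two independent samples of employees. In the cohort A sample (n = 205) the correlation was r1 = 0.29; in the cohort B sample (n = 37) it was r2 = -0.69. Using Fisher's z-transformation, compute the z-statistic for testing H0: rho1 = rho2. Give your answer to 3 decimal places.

6.185

Fisher z-transforms: z1 = atanh(0.29) = 0.298566, z2 = atanh(-0.69) = -0.847956; difference d = 1.146522
Var(d) = 1/202 + 1/34 = 0.0049505 + 0.0294118 = 0.0343623
z = d/√Var(d) = 1.146522 / √0.0343623 = 1.146522 / 0.185371 = 6.185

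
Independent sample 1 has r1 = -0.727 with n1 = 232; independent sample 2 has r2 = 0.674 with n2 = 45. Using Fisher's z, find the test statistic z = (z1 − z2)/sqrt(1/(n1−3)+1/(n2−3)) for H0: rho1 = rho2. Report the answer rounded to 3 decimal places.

z1 = atanh(-0.727) = -0.922335,  z2 = atanh(0.674) = 0.818037
SE = √(1/(n1−3) + 1/(n2−3)) = √(1/229 + 1/42) = √(0.0043668 + 0.0238095) = √0.0281763 = 0.167858
z = (z1 − z2)/SE = (-0.922335 − 0.818037) / 0.167858 = -1.740372 / 0.167858 = -10.368

-10.368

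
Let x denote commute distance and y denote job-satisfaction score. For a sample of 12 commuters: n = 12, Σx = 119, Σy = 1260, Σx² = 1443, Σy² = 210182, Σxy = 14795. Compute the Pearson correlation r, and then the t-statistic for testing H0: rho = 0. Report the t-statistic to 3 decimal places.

Numerator: nΣxy − (Σx)(Σy) = 12·14795 − (119)(1260) = 27600
Denominator: √[(nΣx²−(Σx)²)(nΣy²−(Σy)²)]
  nΣx²−(Σx)² = 12·1443 − 14161 = 3155;  nΣy²−(Σy)² = 12·210182 − 1587600 = 934584
  √(3155·934584) = √2948612520 = 54301.1282
r = 27600 / 54301.1282 = 0.5083
t = r·√(n−2)/√(1−r²) = 0.5083·√10 / √(1−0.258369) = 1.607386 / 0.861180 = 1.866

1.866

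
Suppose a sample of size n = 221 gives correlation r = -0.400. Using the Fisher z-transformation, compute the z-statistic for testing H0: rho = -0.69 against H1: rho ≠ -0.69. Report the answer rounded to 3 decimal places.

Fisher z: atanh(-0.400) = -0.423649, atanh(-0.69) = -0.847956
z = (z_r − z_0)·√(n−3) = (-0.423649 − (-0.847956))·√218 = 0.424307 · 14.764823 = 6.265

6.265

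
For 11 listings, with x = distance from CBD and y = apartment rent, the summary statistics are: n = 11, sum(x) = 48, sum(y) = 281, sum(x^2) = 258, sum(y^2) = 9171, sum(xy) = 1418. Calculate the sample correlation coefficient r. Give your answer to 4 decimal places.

Numerator: nΣxy − (Σx)(Σy) = 11·1418 − (48)(281) = 2110
Denominator: √[(nΣx²−(Σx)²)(nΣy²−(Σy)²)]
  nΣx²−(Σx)² = 11·258 − 2304 = 534;  nΣy²−(Σy)² = 11·9171 − 78961 = 21920
  √(534·21920) = √11705280 = 3421.2980
r = 2110 / 3421.2980 = 0.6167

0.6167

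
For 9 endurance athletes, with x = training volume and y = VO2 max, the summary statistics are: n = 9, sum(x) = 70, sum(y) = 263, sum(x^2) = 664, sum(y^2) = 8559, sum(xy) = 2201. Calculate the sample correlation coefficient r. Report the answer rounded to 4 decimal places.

Numerator: nΣxy − (Σx)(Σy) = 9·2201 − (70)(263) = 1399
Denominator: √[(nΣx²−(Σx)²)(nΣy²−(Σy)²)]
  nΣx²−(Σx)² = 9·664 − 4900 = 1076;  nΣy²−(Σy)² = 9·8559 − 69169 = 7862
  √(1076·7862) = √8459512 = 2908.5240
r = 1399 / 2908.5240 = 0.4810

0.4810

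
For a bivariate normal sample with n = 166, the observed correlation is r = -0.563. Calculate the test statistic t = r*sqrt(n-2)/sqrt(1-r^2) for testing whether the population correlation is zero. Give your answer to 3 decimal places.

1 − r² = 1 − 0.316969 = 0.683031;  √(1−r²) = 0.826457
√(n−2) = √164 = 12.806248
t = r·√(n−2)/√(1−r²) = -0.563 · 12.806248 / 0.826457 = -8.724

-8.724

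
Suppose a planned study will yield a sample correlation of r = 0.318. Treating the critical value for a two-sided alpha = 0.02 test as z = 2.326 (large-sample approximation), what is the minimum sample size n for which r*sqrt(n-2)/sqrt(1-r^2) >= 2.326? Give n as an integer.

51

r√(n−2)/√(1−r²) ≥ 2.326  ⇔  n−2 ≥ (2.326)²·(1−r²)/r²
(1−r²)/r² = (1−0.101124)/0.101124 = 8.8888
n ≥ 2 + 5.410276·8.8888 = 2 + 48.0909 = 50.0909
⌈50.0909⌉ = 51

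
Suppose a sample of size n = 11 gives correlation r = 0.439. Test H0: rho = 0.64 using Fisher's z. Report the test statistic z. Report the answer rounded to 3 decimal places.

-0.812

z_r = atanh(0.439) = 0.470991,  z_0 = atanh(0.64) = 0.758174
SE = 1/√(n−3) = 1/√8 = 0.353553
z = (z_r − z_0)/SE = (0.470991 − 0.758174) / 0.353553 = -0.287183 / 0.353553 = -0.812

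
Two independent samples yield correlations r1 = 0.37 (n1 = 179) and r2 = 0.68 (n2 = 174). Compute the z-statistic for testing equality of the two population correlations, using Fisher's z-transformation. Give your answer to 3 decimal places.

Fisher z-transforms: z1 = atanh(0.37) = 0.388423, z2 = atanh(0.68) = 0.829114; difference d = -0.440691
Var(d) = 1/176 + 1/171 = 0.0056818 + 0.0058480 = 0.0115298
z = d/√Var(d) = -0.440691 / √0.0115298 = -0.440691 / 0.107377 = -4.104

-4.104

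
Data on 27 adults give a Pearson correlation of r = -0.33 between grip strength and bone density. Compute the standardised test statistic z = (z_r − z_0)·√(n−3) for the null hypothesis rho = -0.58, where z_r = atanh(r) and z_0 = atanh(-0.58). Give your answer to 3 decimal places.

Fisher z: atanh(-0.33) = -0.342828, atanh(-0.58) = -0.662463
z = (z_r − z_0)·√(n−3) = (-0.342828 − (-0.662463))·√24 = 0.319635 · 4.898979 = 1.566

1.566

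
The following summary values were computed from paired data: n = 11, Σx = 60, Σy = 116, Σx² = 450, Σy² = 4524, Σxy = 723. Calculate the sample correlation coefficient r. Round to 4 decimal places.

0.1418

Numerator: nΣxy − (Σx)(Σy) = 11·723 − (60)(116) = 993
Denominator: √[(nΣx²−(Σx)²)(nΣy²−(Σy)²)]
  nΣx²−(Σx)² = 11·450 − 3600 = 1350;  nΣy²−(Σy)² = 11·4524 − 13456 = 36308
  √(1350·36308) = √49015800 = 7001.1285
r = 993 / 7001.1285 = 0.1418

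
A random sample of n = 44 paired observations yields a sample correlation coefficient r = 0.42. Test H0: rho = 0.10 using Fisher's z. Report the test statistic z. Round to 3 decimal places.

z_r = atanh(0.42) = 0.447692,  z_0 = atanh(0.10) = 0.100335
SE = 1/√(n−3) = 1/√41 = 0.156174
z = (z_r − z_0)/SE = (0.447692 − 0.100335) / 0.156174 = 0.347357 / 0.156174 = 2.224

2.224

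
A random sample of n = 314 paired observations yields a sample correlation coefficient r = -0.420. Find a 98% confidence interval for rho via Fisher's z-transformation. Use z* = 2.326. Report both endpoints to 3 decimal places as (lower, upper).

(-0.522, -0.306)

z_r = atanh(-0.420) = -0.447692;  SE = 1/√(n−3) = 1/√311 = 0.056705
z-limits: -0.447692 ± 2.326·0.056705 = -0.447692 ± 0.131896 = [-0.579588, -0.315796]
ρ-limits: (tanh -0.579588, tanh -0.315796) = (-0.522, -0.306)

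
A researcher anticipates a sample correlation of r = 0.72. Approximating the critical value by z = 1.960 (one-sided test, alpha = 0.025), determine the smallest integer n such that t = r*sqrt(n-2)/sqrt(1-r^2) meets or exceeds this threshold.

r√(n−2)/√(1−r²) ≥ 1.960  ⇔  n−2 ≥ (1.960)²·(1−r²)/r²
(1−r²)/r² = (1−0.5184)/0.5184 = 0.9290
n ≥ 2 + 3.8416·0.9290 = 2 + 3.5688 = 5.5688
⌈5.5688⌉ = 6

6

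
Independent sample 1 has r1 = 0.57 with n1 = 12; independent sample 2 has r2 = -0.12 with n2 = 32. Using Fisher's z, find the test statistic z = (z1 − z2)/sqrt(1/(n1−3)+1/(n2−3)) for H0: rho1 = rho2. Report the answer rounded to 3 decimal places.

2.013

Fisher z-transforms: z1 = atanh(0.57) = 0.647523, z2 = atanh(-0.12) = -0.120581; difference d = 0.768104
Var(d) = 1/9 + 1/29 = 0.1111111 + 0.0344828 = 0.1455939
z = d/√Var(d) = 0.768104 / √0.1455939 = 0.768104 / 0.381568 = 2.013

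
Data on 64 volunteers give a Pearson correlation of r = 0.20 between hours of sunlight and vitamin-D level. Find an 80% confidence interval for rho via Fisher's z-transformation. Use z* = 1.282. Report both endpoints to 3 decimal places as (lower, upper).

z_r = atanh(0.20) = 0.202733;  SE = 1/√(n−3) = 1/√61 = 0.128037
z-limits: 0.202733 ± 1.282·0.128037 = 0.202733 ± 0.164143 = [0.038590, 0.366876]
ρ-limits: (tanh 0.038590, tanh 0.366876) = (0.039, 0.351)

(0.039, 0.351)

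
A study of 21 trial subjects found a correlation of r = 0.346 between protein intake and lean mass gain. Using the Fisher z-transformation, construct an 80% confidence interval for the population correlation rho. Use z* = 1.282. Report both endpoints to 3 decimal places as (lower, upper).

z_r = atanh(0.346) = 0.360893;  SE = 1/√(n−3) = 1/√18 = 0.235702
z-limits: 0.360893 ± 1.282·0.235702 = 0.360893 ± 0.302170 = [0.058723, 0.663063]
ρ-limits: (tanh 0.058723, tanh 0.663063) = (0.059, 0.580)

(0.059, 0.580)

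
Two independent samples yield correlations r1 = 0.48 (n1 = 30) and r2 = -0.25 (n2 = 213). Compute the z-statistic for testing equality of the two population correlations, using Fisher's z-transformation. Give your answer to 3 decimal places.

Fisher z-transforms: z1 = atanh(0.48) = 0.522984, z2 = atanh(-0.25) = -0.255413; difference d = 0.778397
Var(d) = 1/27 + 1/210 = 0.0370370 + 0.0047619 = 0.0417989
z = d/√Var(d) = 0.778397 / √0.0417989 = 0.778397 / 0.204448 = 3.807

3.807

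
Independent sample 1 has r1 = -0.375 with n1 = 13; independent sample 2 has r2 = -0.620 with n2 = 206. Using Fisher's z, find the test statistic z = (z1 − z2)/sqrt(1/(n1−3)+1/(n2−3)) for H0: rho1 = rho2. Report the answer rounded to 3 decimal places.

1.021

z1 = atanh(-0.375) = -0.394229,  z2 = atanh(-0.620) = -0.725005
SE = √(1/(n1−3) + 1/(n2−3)) = √(1/10 + 1/203) = √(0.1000000 + 0.0049261) = √0.1049261 = 0.323923
z = (z1 − z2)/SE = (-0.394229 − (-0.725005)) / 0.323923 = 0.330776 / 0.323923 = 1.021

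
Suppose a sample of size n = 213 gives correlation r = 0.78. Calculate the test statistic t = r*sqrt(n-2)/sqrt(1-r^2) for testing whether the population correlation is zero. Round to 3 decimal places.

t = r·√(n−2) / √(1−r²) with r = 0.78, n = 213
  = 0.78·√211 / √(1 − 0.6084)
  = 0.78·14.525839 / 0.625780
  = 11.330154 / 0.625780 = 18.106

18.106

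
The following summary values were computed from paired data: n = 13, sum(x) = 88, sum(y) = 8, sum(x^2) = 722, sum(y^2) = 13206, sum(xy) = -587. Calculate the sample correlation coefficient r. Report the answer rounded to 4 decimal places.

-0.4965

Numerator: nΣxy − (Σx)(Σy) = 13·(-587) − (88)(8) = -8335
Denominator: √[(nΣx²−(Σx)²)(nΣy²−(Σy)²)]
  nΣx²−(Σx)² = 13·722 − 7744 = 1642;  nΣy²−(Σy)² = 13·13206 − 64 = 171614
  √(1642·171614) = √281790188 = 16786.6074
r = -8335 / 16786.6074 = -0.4965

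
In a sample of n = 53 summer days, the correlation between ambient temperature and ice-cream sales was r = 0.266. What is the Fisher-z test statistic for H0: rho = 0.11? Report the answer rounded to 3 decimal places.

1.146

z_r = atanh(0.266) = 0.272554,  z_0 = atanh(0.11) = 0.110447
SE = 1/√(n−3) = 1/√50 = 0.141421
z = (z_r − z_0)/SE = (0.272554 − 0.110447) / 0.141421 = 0.162107 / 0.141421 = 1.146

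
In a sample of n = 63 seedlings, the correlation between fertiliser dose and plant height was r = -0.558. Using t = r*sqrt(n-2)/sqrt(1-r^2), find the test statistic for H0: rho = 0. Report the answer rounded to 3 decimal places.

1 − r² = 1 − 0.311364 = 0.688636;  √(1−r²) = 0.829841
√(n−2) = √61 = 7.810250
t = r·√(n−2)/√(1−r²) = -0.558 · 7.810250 / 0.829841 = -5.252

-5.252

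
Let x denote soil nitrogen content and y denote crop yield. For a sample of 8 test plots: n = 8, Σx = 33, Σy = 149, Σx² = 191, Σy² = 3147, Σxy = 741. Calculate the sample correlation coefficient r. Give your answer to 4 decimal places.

S_xy = nΣxy − ΣxΣy = 8·741 − 33·149 = 5928 − 4917 = 1011
S_xx = nΣx² − (Σx)² = 8·191 − 33² = 1528 − 1089 = 439
S_yy = nΣy² − (Σy)² = 8·3147 − 149² = 25176 − 22201 = 2975
r = S_xy / √(S_xx·S_yy) = 1011 / √(439·2975) = 1011 / √1306025 = 1011 / 1142.8145 = 0.8847

0.8847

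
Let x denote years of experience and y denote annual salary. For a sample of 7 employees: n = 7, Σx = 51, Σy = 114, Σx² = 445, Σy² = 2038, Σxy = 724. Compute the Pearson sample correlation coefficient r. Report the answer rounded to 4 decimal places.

-0.9233

Numerator: nΣxy − (Σx)(Σy) = 7·724 − (51)(114) = -746
Denominator: √[(nΣx²−(Σx)²)(nΣy²−(Σy)²)]
  nΣx²−(Σx)² = 7·445 − 2601 = 514;  nΣy²−(Σy)² = 7·2038 − 12996 = 1270
  √(514·1270) = √652780 = 807.9480
r = -746 / 807.9480 = -0.9233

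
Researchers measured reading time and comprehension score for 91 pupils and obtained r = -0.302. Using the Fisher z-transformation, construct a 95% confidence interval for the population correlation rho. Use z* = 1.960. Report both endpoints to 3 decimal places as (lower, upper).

(-0.478, -0.102)

Fisher z: z_r = atanh(r) = ½·ln((1+(-0.302))/(1−(-0.302))) = -0.311719
SE(z) = 1/√(n−3) = 1/√88 = 0.106600
95% ⇒ z* = 1.960; margin = 1.960·0.106600 = 0.208936
CI on z-scale: (-0.520655, -0.102783)
Back-transform: tanh(-0.520655) = -0.478205, tanh(-0.102783) = -0.102423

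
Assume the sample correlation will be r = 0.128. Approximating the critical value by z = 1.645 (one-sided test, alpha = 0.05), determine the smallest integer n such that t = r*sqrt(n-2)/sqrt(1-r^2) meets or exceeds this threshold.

165

Need r·√(n−2)/√(1−r²) ≥ 1.645
√(n−2) ≥ 1.645·√(1−0.016384) / 0.128 = 1.645·0.991774 / 0.128 = 12.7458
n−2 ≥ 162.4554  ⇒  n ≥ 164.4554
Smallest integer n = 165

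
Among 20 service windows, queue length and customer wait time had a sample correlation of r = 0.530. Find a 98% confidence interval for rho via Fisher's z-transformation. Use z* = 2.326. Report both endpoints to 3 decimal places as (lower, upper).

Fisher z: z_r = atanh(r) = ½·ln((1+0.530)/(1−0.530)) = 0.590145
SE(z) = 1/√(n−3) = 1/√17 = 0.242536
98% ⇒ z* = 2.326; margin = 2.326·0.242536 = 0.564139
CI on z-scale: (0.026006, 1.154284)
Back-transform: tanh(0.026006) = 0.026000, tanh(1.154284) = 0.819168

(0.026, 0.819)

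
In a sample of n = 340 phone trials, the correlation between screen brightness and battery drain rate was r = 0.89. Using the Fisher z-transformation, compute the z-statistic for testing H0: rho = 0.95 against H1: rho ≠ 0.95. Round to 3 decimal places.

-7.524

Fisher z: atanh(0.89) = 1.421926, atanh(0.95) = 1.831781
z = (z_r − z_0)·√(n−3) = (1.421926 − 1.831781)·√337 = -0.409855 · 18.357560 = -7.524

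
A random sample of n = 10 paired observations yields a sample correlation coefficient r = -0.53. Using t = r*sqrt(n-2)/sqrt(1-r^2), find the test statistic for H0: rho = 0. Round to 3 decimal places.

t = r·√(n−2) / √(1−r²) with r = -0.53, n = 10
  = -0.53·√8 / √(1 − 0.2809)
  = -0.53·2.828427 / 0.847998
  = -1.499066 / 0.847998 = -1.768

-1.768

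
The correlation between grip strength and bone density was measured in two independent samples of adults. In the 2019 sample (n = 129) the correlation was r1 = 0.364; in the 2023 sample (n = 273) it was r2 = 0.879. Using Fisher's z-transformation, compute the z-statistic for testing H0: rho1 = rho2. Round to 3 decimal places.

-9.175

z1 = atanh(0.364) = 0.381489,  z2 = atanh(0.879) = 1.371352
SE = √(1/(n1−3) + 1/(n2−3)) = √(1/126 + 1/270) = √(0.0079365 + 0.0037037) = √0.0116402 = 0.107890
z = (z1 − z2)/SE = (0.381489 − 1.371352) / 0.107890 = -0.989863 / 0.107890 = -9.175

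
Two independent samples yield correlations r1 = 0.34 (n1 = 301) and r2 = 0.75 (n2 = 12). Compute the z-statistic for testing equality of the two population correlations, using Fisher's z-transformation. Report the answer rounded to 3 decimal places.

-1.829

Fisher z-transforms: z1 = atanh(0.34) = 0.354093, z2 = atanh(0.75) = 0.972955; difference d = -0.618862
Var(d) = 1/298 + 1/9 = 0.0033557 + 0.1111111 = 0.1144668
z = d/√Var(d) = -0.618862 / √0.1144668 = -0.618862 / 0.338329 = -1.829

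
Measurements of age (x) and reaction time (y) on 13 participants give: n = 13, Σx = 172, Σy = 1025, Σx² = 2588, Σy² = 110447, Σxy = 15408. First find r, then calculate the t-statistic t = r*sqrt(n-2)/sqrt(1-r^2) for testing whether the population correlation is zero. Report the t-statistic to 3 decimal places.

S_xy = nΣxy − ΣxΣy = 13·15408 − 172·1025 = 200304 − 176300 = 24004
S_xx = nΣx² − (Σx)² = 13·2588 − 172² = 33644 − 29584 = 4060
S_yy = nΣy² − (Σy)² = 13·110447 − 1025² = 1435811 − 1050625 = 385186
r = S_xy / √(S_xx·S_yy) = 24004 / √(4060·385186) = 24004 / √1563855160 = 24004 / 39545.6086 = 0.6070
t = r·√(n−2)/√(1−r²) = 0.6070·√11 / √(1−0.368449) = 2.013191 / 0.794702 = 2.533

2.533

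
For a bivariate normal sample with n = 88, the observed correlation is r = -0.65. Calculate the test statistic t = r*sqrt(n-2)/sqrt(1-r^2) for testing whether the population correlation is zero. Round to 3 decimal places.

t = r·√(n−2) / √(1−r²) with r = -0.65, n = 88
  = -0.65·√86 / √(1 − 0.4225)
  = -0.65·9.273618 / 0.759934
  = -6.027852 / 0.759934 = -7.932

-7.932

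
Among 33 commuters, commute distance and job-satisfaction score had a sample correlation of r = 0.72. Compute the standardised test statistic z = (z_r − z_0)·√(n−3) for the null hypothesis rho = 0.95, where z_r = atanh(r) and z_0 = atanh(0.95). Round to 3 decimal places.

Fisher z: atanh(0.72) = 0.907645, atanh(0.95) = 1.831781
z = (z_r − z_0)·√(n−3) = (0.907645 − 1.831781)·√30 = -0.924136 · 5.477226 = -5.062

-5.062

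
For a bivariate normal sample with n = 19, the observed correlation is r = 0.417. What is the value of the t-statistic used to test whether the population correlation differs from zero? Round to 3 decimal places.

t = r·√(n−2) / √(1−r²) with r = 0.417, n = 19
  = 0.417·√17 / √(1 − 0.173889)
  = 0.417·4.123106 / 0.908906
  = 1.719335 / 0.908906 = 1.892

1.892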